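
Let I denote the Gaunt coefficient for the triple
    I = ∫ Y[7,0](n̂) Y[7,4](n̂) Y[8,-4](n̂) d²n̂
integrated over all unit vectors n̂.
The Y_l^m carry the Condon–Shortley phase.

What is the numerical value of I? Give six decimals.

-0.069358

Checks pass: Σm=0; 22 even; l₃=8∈[0,14].
(2·7+1)(2·7+1)(2·8+1) = 3825
Δ: 6! 8! 8! / 23! → 1/22086194130
sum: t=0:+1/18289152000 t=1:−1/248832000 t=2:+1/24883200 t=3:−1/11943936 t=4:+1/24883200 t=5:−1/248832000 t=6:+1/18289152000 = -11/975421440
3j²(7 7 8; 0 0 0) = Δ·Π!·Σ² = 1750/289731  (sign -1)
sum: t=3:−1/836075520 t=4:+1/174182400 t=5:−1/248832000 t=6:+1/2612736000 = 19/20901888000
3j²(7 7 8; 0 4 -4) = Δ·Π!·Σ² = 133/50830  (sign +1)
combine: 4πI² = 3825·1750/289731·133/50830 = 91875/1519817
take √, sign -1: I = -0.06935824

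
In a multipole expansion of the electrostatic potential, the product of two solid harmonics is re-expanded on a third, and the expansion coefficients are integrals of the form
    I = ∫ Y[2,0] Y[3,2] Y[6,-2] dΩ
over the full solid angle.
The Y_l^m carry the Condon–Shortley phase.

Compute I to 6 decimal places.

0.000000

|2−3|≤6≤2+3 violated ⇒ I = 0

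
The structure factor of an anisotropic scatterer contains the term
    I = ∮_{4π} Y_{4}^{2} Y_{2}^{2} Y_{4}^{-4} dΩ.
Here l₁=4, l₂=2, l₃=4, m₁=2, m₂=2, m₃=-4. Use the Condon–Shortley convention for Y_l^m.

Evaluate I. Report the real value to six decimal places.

m-sum 0 ✓  L=10 even ✓  2≤4≤6 ✓
Π(2lᵢ+1) = 9×5×9 = 405
triangle coeff Δ(4,2,4) = 1/13860
Σ_t [0,2]: t=0:+1/192 t=1:−1/36 t=2:+1/192 = -5/288
(3j)²=20/693 [(4 2 4; 0 0 0)], sign=-1
Σ_t [2,2]: t=2:+1/2880 = 1/2880
(3j)²=2/165 [(4 2 4; 2 2 -4)], sign=+1
⇒ 4πI² = 120/847
I = (-1)√(120/847/(4π)) = -0.10618031

-0.106180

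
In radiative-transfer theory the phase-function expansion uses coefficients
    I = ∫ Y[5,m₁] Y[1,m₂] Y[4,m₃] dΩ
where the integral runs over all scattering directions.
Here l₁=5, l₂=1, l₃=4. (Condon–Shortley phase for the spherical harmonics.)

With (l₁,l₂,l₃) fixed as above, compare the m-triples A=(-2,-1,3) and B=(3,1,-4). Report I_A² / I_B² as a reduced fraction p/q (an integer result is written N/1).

l's match ⇒ only the (l;m) 3-j factors differ between A and B.
A: triangle coeff Δ(5,1,4) = 1/495; Σ_t [0,0]: t=0:+1/10080 = 1/10080; (3j)²=1/165 [(5 1 4; -2 -1 3)], sign=-1
B: triangle coeff Δ(5,1,4) = 1/495; Σ_t [2,2]: t=2:+1/80640 = 1/80640; (3j)²=1/495 [(5 1 4; 3 1 -4)], sign=+1
I_A²/I_B² = (1/165)/(1/495) = 3/1

3/1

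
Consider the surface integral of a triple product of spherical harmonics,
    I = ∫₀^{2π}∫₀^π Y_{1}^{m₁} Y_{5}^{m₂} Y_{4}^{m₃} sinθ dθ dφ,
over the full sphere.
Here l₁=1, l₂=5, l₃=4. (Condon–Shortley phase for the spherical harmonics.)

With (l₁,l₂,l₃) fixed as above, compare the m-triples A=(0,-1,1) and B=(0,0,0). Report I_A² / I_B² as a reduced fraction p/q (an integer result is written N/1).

24/25

Shared (l₁,l₂,l₃)=(1,5,4): N and (l;000)² cancel in I_A²/I_B².
A: Δ = 2!·0!·8!/11! = 1/495; Racah Σ t=1..1: t=1:−1/720 = -1/720; ⇒ 3j(1 5 4; 0 -1 1)² = 8/165, sgn +1
B: Δ = 2!·0!·8!/11! = 1/495; Racah Σ t=1..1: t=1:−1/576 = -1/576; ⇒ 3j(1 5 4; 0 0 0)² = 5/99, sgn -1
I_A²/I_B² = (8/165)/(5/99) = 24/25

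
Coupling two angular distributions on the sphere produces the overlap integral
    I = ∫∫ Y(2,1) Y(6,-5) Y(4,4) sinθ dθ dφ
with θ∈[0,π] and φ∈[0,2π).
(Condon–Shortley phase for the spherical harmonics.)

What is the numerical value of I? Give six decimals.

-0.204295

m-sum 0 ✓  L=12 even ✓  4≤4≤8 ✓
Π(2lᵢ+1) = 5×13×9 = 585
triangle coeff Δ(2,6,4) = 1/6435
Σ_t [2,2]: t=2:+1/2304 = 1/2304
(3j)²=5/143 [(2 6 4; 0 0 0)], sign=+1
Σ_t [1,1]: t=1:−1/241920 = -1/241920
(3j)²=1/39 [(2 6 4; 1 -5 4)], sign=-1
⇒ 4πI² = 75/143
I = (-1)√(75/143/(4π)) = -0.20429497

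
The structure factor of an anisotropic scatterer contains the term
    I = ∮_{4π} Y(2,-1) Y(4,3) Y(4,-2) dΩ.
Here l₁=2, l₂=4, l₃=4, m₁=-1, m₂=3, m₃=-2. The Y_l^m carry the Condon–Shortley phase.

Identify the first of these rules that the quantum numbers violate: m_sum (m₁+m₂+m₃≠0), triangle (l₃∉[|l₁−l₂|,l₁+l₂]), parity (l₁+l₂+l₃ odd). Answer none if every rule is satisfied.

Σmᵢ = 0  ✓
l₃∈[|l₁−l₂|,l₁+l₂]=[2,6], have l₃=4  ✓
Σlᵢ = 10 ⇒ even  ✓

none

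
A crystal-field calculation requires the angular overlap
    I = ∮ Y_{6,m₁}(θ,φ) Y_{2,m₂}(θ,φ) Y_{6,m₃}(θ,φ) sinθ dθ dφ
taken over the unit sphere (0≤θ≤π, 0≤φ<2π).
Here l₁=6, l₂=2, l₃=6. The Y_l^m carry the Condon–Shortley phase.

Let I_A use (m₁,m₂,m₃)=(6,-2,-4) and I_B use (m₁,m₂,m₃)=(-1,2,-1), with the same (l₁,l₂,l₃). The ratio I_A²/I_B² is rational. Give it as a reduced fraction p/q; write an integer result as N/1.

22/147

Shared (l₁,l₂,l₃)=(6,2,6): N and (l;000)² cancel in I_A²/I_B².
A: Δ = 2!·10!·2!/15! = 1/90090; Racah Σ t=0..0: t=0:+1/14515200 = 1/14515200; ⇒ 3j(6 2 6; 6 -2 -4)² = 2/455, sgn +1
B: Δ = 2!·10!·2!/15! = 1/90090; Racah Σ t=2..2: t=2:+1/57600 = 1/57600; ⇒ 3j(6 2 6; -1 2 -1)² = 21/715, sgn -1
I_A²/I_B² = (2/455)/(21/715) = 22/147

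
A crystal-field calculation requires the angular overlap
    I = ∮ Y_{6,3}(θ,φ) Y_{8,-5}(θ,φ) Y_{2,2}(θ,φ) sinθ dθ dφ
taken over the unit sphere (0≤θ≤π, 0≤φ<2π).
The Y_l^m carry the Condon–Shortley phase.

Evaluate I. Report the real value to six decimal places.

Checks pass: Σm=0; 16 even; l₃=2∈[2,14].
(2·6+1)(2·8+1)(2·2+1) = 1105
Δ: 12! 0! 4! / 17! → 1/30940
sum: t=6:+1/2073600 = 1/2073600
3j²(6 8 2; 0 0 0) = Δ·Π!·Σ² = 28/1105  (sign +1)
sum: t=3:−1/52254720 = -1/52254720
3j²(6 8 2; 3 -5 2) = Δ·Π!·Σ² = 11/476  (sign -1)
combine: 4πI² = 1105·28/1105·11/476 = 11/17
take √, sign -1: I = -0.22691696

-0.226917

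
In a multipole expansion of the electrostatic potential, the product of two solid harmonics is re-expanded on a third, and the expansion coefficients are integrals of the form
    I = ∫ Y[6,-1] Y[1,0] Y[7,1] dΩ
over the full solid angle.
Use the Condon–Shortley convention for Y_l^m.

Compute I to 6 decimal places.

-0.242415

Rules hold: Σm=0, L=14 even, 5≤7≤7.
N = 13·3·15 = 585
Δ = 0!·12!·2!/15! = 1/1365
Racah Σ t=0..0: t=0:+1/518400 = 1/518400
⇒ 3j(6 1 7; 0 0 0)² = 7/195, sgn -1
Racah Σ t=0..0: t=0:+1/604800 = 1/604800
⇒ 3j(6 1 7; -1 0 1)² = 16/455, sgn +1
4πI² = N·(3j₀)²·(3jₘ)² = 48/65
I = -1·√(0.738462/4π) = -0.24241473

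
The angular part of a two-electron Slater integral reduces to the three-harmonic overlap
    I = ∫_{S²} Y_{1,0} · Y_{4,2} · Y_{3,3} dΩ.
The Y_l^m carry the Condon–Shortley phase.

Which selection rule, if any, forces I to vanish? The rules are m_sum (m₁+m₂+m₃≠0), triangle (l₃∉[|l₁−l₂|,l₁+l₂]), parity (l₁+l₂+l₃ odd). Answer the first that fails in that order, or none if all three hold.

m_sum

azimuthal sum: 0 + 2 + 3 = 5  ✗
3 ≤ 3 ≤ 5 (triangle on l)
L = 1 + 4 + 3 = 8 (even)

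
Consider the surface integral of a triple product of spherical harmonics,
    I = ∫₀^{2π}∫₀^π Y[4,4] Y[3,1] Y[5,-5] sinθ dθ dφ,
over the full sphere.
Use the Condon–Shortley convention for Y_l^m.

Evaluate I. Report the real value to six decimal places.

Checks pass: Σm=0; 12 even; l₃=5∈[1,7].
(2·4+1)(2·3+1)(2·5+1) = 693
Δ: 2! 6! 4! / 13! → 1/180180
sum: t=0:+1/576 t=1:−1/144 t=2:+1/576 = -1/288
3j²(4 3 5; 0 0 0) = Δ·Π!·Σ² = 20/1001  (sign +1)
sum: t=0:+1/34560 = 1/34560
3j²(4 3 5; 4 1 -5) = Δ·Π!·Σ² = 14/429  (sign +1)
combine: 4πI² = 693·20/1001·14/429 = 840/1859
take √, sign +1: I = 0.18962475

0.189625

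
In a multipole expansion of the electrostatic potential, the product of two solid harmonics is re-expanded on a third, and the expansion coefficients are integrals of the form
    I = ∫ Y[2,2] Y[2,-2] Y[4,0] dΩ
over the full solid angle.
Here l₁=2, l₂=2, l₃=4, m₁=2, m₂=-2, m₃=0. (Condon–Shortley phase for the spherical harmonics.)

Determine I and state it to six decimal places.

0.040299

m-sum 0 ✓  L=8 even ✓  0≤4≤4 ✓
Π(2lᵢ+1) = 5×5×9 = 225
triangle coeff Δ(2,2,4) = 1/630
Σ_t [0,0]: t=0:+1/16 = 1/16
(3j)²=2/35 [(2 2 4; 0 0 0)], sign=+1
Σ_t [0,0]: t=0:+1/576 = 1/576
(3j)²=1/630 [(2 2 4; 2 -2 0)], sign=+1
⇒ 4πI² = 1/49
I = (+1)√(1/49/(4π)) = 0.04029926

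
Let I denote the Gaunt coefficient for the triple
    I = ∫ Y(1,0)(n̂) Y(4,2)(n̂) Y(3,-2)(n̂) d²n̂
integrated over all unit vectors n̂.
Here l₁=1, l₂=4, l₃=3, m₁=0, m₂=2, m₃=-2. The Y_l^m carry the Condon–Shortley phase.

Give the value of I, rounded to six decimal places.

Rules hold: Σm=0, L=8 even, 3≤3≤5.
N = 3·9·7 = 189
Δ = 2!·0!·6!/9! = 1/252
Racah Σ t=1..1: t=1:−1/36 = -1/36
⇒ 3j(1 4 3; 0 0 0)² = 4/63, sgn +1
Racah Σ t=1..1: t=1:−1/120 = -1/120
⇒ 3j(1 4 3; 0 2 -2)² = 1/21, sgn +1
4πI² = N·(3j₀)²·(3jₘ)² = 4/7
I = +1·√(0.571429/4π) = 0.21324362

0.213244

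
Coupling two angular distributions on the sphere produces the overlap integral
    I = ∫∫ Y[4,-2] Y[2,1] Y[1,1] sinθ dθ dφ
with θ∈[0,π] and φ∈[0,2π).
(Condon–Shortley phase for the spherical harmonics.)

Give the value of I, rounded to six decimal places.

triangle: need 2≤l₃≤6, have 1; I=0

0.000000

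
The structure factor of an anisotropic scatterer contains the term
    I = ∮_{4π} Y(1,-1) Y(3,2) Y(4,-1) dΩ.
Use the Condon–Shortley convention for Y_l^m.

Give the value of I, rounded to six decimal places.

m-sum 0 ✓  L=8 even ✓  2≤4≤4 ✓
Π(2lᵢ+1) = 3×7×9 = 189
triangle coeff Δ(1,3,4) = 1/252
Σ_t [0,0]: t=0:+1/36 = 1/36
(3j)²=4/63 [(1 3 4; 0 0 0)], sign=+1
Σ_t [0,0]: t=0:+1/240 = 1/240
(3j)²=1/84 [(1 3 4; -1 2 -1)], sign=-1
⇒ 4πI² = 1/7
I = (-1)√(1/7/(4π)) = -0.10662181

-0.106622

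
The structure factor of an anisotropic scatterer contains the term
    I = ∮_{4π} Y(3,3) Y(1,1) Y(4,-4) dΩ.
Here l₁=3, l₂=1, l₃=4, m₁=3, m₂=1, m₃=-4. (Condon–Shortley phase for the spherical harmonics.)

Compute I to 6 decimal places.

Rules hold: Σm=0, L=8 even, 2≤4≤4.
N = 7·3·9 = 189
Δ = 0!·6!·2!/9! = 1/252
Racah Σ t=0..0: t=0:+1/36 = 1/36
⇒ 3j(3 1 4; 0 0 0)² = 4/63, sgn +1
Racah Σ t=0..0: t=0:+1/1440 = 1/1440
⇒ 3j(3 1 4; 3 1 -4)² = 1/9, sgn +1
4πI² = N·(3j₀)²·(3jₘ)² = 4/3
I = +1·√(1.33333/4π) = 0.32573501

0.325735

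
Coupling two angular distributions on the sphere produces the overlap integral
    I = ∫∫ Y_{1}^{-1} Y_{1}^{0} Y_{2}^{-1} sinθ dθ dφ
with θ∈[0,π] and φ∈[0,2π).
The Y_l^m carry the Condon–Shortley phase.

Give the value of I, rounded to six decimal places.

0.000000

m-sum = -1 + 0 − 1 = -2 ≠ 0 ⇒ I = 0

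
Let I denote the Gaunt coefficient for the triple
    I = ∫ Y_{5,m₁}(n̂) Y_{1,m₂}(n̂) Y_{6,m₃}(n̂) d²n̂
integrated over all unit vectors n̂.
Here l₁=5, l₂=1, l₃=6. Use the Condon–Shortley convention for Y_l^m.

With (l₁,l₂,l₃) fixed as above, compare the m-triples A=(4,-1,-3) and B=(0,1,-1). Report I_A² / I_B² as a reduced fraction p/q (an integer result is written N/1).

1/7

Same 5,1,6: normalisation and zero-m 3j drop out of the ratio.
A: Δ: 0! 10! 2! / 13! → 1/858; sum: t=0:+1/725760 = 1/725760; 3j²(5 1 6; 4 -1 -3) = Δ·Π!·Σ² = 1/286  (sign -1)
B: Δ: 0! 10! 2! / 13! → 1/858; sum: t=0:+1/28800 = 1/28800; 3j²(5 1 6; 0 1 -1) = Δ·Π!·Σ² = 7/286  (sign -1)
I_A²/I_B² = (1/286)/(7/286) = 1/7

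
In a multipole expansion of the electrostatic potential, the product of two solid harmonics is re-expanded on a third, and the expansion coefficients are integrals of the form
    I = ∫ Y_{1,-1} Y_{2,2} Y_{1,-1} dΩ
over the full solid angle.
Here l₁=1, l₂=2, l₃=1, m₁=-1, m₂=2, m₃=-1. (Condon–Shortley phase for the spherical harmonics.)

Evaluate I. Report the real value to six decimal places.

0.309019

m-sum 0 ✓  L=4 even ✓  1≤1≤3 ✓
Π(2lᵢ+1) = 3×5×3 = 45
triangle coeff Δ(1,2,1) = 1/30
Σ_t [1,1]: t=1:−1/1 = -1/1
(3j)²=2/15 [(1 2 1; 0 0 0)], sign=+1
Σ_t [2,2]: t=2:+1/4 = 1/4
(3j)²=1/5 [(1 2 1; -1 2 -1)], sign=+1
⇒ 4πI² = 6/5
I = (+1)√(6/5/(4π)) = 0.30901936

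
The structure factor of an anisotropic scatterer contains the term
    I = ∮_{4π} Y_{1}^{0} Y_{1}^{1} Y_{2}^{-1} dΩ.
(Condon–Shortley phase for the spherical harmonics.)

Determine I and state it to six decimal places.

-0.218510

Checks pass: Σm=0; 4 even; l₃=2∈[0,2].
(2·1+1)(2·1+1)(2·2+1) = 45
Δ: 0! 2! 2! / 5! → 1/30
sum: t=0:+1/1 = 1/1
3j²(1 1 2; 0 0 0) = Δ·Π!·Σ² = 2/15  (sign +1)
sum: t=0:+1/2 = 1/2
3j²(1 1 2; 0 1 -1) = Δ·Π!·Σ² = 1/10  (sign -1)
combine: 4πI² = 45·2/15·1/10 = 3/5
take √, sign -1: I = -0.21850969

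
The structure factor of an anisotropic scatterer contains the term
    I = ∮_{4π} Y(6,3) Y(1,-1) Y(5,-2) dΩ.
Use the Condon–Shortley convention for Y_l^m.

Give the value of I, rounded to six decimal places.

-0.245154

Rules hold: Σm=0, L=12 even, 5≤5≤7.
N = 13·3·11 = 429
Δ = 2!·10!·0!/13! = 1/858
Racah Σ t=1..1: t=1:−1/14400 = -1/14400
⇒ 3j(6 1 5; 0 0 0)² = 6/143, sgn +1
Racah Σ t=0..0: t=0:+1/60480 = 1/60480
⇒ 3j(6 1 5; 3 -1 -2)² = 6/143, sgn -1
4πI² = N·(3j₀)²·(3jₘ)² = 108/143
I = -1·√(0.755245/4π) = -0.24515397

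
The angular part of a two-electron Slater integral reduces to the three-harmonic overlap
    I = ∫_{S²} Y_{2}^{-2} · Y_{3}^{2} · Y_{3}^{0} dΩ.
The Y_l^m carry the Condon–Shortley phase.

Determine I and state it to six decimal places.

Rules hold: Σm=0, L=8 even, 1≤3≤5.
N = 5·7·7 = 245
Δ = 2!·2!·4!/9! = 1/3780
Racah Σ t=0..2: t=0:+1/24 t=1:−1/4 t=2:+1/24 = -1/6
⇒ 3j(2 3 3; 0 0 0)² = 4/105, sgn +1
Racah Σ t=2..2: t=2:+1/24 = 1/24
⇒ 3j(2 3 3; -2 2 0)² = 1/21, sgn -1
4πI² = N·(3j₀)²·(3jₘ)² = 4/9
I = -1·√(0.444444/4π) = -0.18806319

-0.188063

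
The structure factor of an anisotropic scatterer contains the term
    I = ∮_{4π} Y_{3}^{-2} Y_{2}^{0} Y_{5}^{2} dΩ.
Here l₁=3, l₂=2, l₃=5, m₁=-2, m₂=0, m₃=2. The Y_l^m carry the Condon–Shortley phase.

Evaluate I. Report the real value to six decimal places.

Rules hold: Σm=0, L=10 even, 1≤5≤5.
N = 7·5·11 = 385
Δ = 0!·6!·4!/11! = 1/2310
Racah Σ t=0..0: t=0:+1/144 = 1/144
⇒ 3j(3 2 5; 0 0 0)² = 10/231, sgn -1
Racah Σ t=0..0: t=0:+1/480 = 1/480
⇒ 3j(3 2 5; -2 0 2)² = 3/110, sgn -1
4πI² = N·(3j₀)²·(3jₘ)² = 5/11
I = +1·√(0.454545/4π) = 0.19018827

0.190188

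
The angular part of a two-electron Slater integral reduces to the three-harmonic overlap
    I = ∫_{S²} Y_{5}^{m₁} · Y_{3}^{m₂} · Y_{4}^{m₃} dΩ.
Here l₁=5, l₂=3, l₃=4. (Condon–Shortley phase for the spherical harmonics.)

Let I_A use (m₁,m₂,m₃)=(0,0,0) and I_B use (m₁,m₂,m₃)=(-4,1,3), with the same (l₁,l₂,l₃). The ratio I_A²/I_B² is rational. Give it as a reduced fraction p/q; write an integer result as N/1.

600/49

Shared (l₁,l₂,l₃)=(5,3,4): N and (l;000)² cancel in I_A²/I_B².
A: Δ = 4!·6!·2!/13! = 1/180180; Racah Σ t=1..3: t=1:−1/576 t=2:+1/144 t=3:−1/576 = 1/288; ⇒ 3j(5 3 4; 0 0 0)² = 20/1001, sgn +1
B: Δ = 4!·6!·2!/13! = 1/180180; Racah Σ t=3..4: t=3:−1/4320 t=4:+1/5760 = -1/17280; ⇒ 3j(5 3 4; -4 1 3)² = 7/4290, sgn +1
I_A²/I_B² = (20/1001)/(7/4290) = 600/49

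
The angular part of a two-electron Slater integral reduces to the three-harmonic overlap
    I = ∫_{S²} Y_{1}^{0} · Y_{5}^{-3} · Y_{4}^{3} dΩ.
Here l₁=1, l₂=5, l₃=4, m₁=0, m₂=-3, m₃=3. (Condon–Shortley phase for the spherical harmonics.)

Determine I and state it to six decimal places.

Checks pass: Σm=0; 10 even; l₃=4∈[4,6].
(2·1+1)(2·5+1)(2·4+1) = 297
Δ: 2! 0! 8! / 11! → 1/495
sum: t=1:−1/576 = -1/576
3j²(1 5 4; 0 0 0) = Δ·Π!·Σ² = 5/99  (sign -1)
sum: t=1:−1/5040 = -1/5040
3j²(1 5 4; 0 -3 3) = Δ·Π!·Σ² = 16/495  (sign +1)
combine: 4πI² = 297·5/99·16/495 = 16/33
take √, sign -1: I = -0.19642560

-0.196426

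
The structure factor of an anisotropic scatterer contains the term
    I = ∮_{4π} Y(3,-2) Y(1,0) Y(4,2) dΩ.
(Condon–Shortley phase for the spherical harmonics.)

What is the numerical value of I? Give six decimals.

Checks pass: Σm=0; 8 even; l₃=4∈[2,4].
(2·3+1)(2·1+1)(2·4+1) = 189
Δ: 0! 6! 2! / 9! → 1/252
sum: t=0:+1/36 = 1/36
3j²(3 1 4; 0 0 0) = Δ·Π!·Σ² = 4/63  (sign +1)
sum: t=0:+1/120 = 1/120
3j²(3 1 4; -2 0 2) = Δ·Π!·Σ² = 1/21  (sign +1)
combine: 4πI² = 189·4/63·1/21 = 4/7
take √, sign +1: I = 0.21324362

0.213244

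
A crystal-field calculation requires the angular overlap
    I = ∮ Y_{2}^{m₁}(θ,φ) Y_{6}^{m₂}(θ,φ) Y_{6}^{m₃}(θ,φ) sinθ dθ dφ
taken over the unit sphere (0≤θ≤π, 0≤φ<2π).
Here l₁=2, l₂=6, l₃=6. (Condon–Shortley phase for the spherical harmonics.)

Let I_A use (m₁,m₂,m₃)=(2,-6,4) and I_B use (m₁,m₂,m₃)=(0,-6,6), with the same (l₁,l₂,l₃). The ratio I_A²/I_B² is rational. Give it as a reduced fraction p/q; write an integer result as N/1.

1/11

l's match ⇒ only the (l;m) 3-j factors differ between A and B.
A: triangle coeff Δ(2,6,6) = 1/90090; Σ_t [0,0]: t=0:+1/14515200 = 1/14515200; (3j)²=2/455 [(2 6 6; 2 -6 4)], sign=+1
B: triangle coeff Δ(2,6,6) = 1/90090; Σ_t [0,0]: t=0:+1/14515200 = 1/14515200; (3j)²=22/455 [(2 6 6; 0 -6 6)], sign=+1
I_A²/I_B² = (2/455)/(22/455) = 1/11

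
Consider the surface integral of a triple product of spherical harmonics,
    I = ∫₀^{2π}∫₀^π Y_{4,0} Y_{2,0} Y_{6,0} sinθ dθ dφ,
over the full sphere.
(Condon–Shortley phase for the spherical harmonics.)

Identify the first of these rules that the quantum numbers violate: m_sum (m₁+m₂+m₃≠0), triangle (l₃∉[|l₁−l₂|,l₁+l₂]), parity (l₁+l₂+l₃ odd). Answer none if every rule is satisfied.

azimuthal sum: 0 + 0 + 0 = 0  ✓
2 ≤ 6 ≤ 6 (triangle on l)  ✓
L = 4 + 2 + 6 = 12 (even)  ✓

none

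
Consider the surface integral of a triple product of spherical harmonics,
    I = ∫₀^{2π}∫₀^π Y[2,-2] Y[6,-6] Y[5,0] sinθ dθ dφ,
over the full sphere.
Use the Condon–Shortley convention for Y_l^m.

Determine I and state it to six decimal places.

m-sum = -2 − 6 + 0 = -8 ≠ 0 ⇒ I = 0

0.000000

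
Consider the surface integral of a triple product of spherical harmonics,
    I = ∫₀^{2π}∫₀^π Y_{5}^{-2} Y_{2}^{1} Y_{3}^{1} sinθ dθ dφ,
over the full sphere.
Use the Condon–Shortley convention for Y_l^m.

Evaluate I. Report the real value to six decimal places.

Checks pass: Σm=0; 10 even; l₃=3∈[3,7].
(2·5+1)(2·2+1)(2·3+1) = 385
Δ: 4! 6! 0! / 11! → 1/2310
sum: t=2:+1/144 = 1/144
3j²(5 2 3; 0 0 0) = Δ·Π!·Σ² = 10/231  (sign -1)
sum: t=3:−1/288 = -1/288
3j²(5 2 3; -2 1 1) = Δ·Π!·Σ² = 1/22  (sign -1)
combine: 4πI² = 385·10/231·1/22 = 25/33
take √, sign +1: I = 0.24553200

0.245532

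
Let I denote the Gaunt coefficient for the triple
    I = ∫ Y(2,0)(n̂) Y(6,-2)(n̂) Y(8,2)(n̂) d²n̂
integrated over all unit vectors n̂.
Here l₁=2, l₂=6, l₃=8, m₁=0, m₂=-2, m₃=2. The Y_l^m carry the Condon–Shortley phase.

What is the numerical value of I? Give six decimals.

0.220478

Rules hold: Σm=0, L=16 even, 4≤8≤8.
N = 5·13·17 = 1105
Δ = 0!·4!·12!/17! = 1/30940
Racah Σ t=0..0: t=0:+1/2073600 = 1/2073600
⇒ 3j(2 6 8; 0 0 0)² = 28/1105, sgn +1
Racah Σ t=0..0: t=0:+1/3870720 = 1/3870720
⇒ 3j(2 6 8; 0 -2 2)² = 135/6188, sgn +1
4πI² = N·(3j₀)²·(3jₘ)² = 135/221
I = +1·√(0.61086/4π) = 0.22047828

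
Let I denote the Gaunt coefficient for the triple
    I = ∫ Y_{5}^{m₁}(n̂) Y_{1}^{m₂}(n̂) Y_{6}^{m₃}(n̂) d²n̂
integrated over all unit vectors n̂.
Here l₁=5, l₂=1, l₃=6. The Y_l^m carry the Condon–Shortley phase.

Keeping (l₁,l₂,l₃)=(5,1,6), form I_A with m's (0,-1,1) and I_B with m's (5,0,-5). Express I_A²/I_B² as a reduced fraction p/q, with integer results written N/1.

21/11

Same 5,1,6: normalisation and zero-m 3j drop out of the ratio.
A: Δ: 0! 10! 2! / 13! → 1/858; sum: t=0:+1/28800 = 1/28800; 3j²(5 1 6; 0 -1 1) = Δ·Π!·Σ² = 7/286  (sign -1)
B: Δ: 0! 10! 2! / 13! → 1/858; sum: t=0:+1/3628800 = 1/3628800; 3j²(5 1 6; 5 0 -5) = Δ·Π!·Σ² = 1/78  (sign -1)
I_A²/I_B² = (7/286)/(1/78) = 21/11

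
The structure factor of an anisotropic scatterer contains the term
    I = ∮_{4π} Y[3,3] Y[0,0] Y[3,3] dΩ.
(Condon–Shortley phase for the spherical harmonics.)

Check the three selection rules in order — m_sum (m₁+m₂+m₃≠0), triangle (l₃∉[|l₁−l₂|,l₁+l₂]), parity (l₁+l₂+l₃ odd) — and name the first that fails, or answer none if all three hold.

Σmᵢ = 6  ✗
l₃∈[|l₁−l₂|,l₁+l₂]=[3,3], have l₃=3
Σlᵢ = 6 ⇒ even

m_sum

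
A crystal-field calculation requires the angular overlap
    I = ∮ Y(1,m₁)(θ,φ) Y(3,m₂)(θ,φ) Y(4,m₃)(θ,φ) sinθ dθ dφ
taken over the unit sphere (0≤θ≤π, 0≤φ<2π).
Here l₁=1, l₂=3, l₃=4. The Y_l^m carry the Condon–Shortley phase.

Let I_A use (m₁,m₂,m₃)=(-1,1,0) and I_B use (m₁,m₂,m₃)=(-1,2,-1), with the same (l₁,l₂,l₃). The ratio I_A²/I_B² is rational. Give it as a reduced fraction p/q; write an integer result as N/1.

2/1

Shared (l₁,l₂,l₃)=(1,3,4): N and (l;000)² cancel in I_A²/I_B².
A: Δ = 0!·2!·6!/9! = 1/252; Racah Σ t=0..0: t=0:+1/96 = 1/96; ⇒ 3j(1 3 4; -1 1 0)² = 1/42, sgn +1
B: Δ = 0!·2!·6!/9! = 1/252; Racah Σ t=0..0: t=0:+1/240 = 1/240; ⇒ 3j(1 3 4; -1 2 -1)² = 1/84, sgn -1
I_A²/I_B² = (1/42)/(1/84) = 2/1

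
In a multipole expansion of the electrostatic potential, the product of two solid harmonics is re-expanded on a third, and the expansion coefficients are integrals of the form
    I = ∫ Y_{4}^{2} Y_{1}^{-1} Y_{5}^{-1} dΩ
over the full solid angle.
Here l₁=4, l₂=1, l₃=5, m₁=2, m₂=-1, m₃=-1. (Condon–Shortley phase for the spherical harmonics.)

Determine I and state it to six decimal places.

-0.120286

Rules hold: Σm=0, L=10 even, 3≤5≤5.
N = 9·3·11 = 297
Δ = 0!·8!·2!/11! = 1/495
Racah Σ t=0..0: t=0:+1/576 = 1/576
⇒ 3j(4 1 5; 0 0 0)² = 5/99, sgn -1
Racah Σ t=0..0: t=0:+1/2880 = 1/2880
⇒ 3j(4 1 5; 2 -1 -1)² = 2/165, sgn +1
4πI² = N·(3j₀)²·(3jₘ)² = 2/11
I = -1·√(0.181818/4π) = -0.12028562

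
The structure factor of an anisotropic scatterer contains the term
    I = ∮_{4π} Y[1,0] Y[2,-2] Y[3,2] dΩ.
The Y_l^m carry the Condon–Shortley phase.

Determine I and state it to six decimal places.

Rules hold: Σm=0, L=6 even, 1≤3≤3.
N = 3·5·7 = 105
Δ = 0!·2!·4!/7! = 1/105
Racah Σ t=0..0: t=0:+1/4 = 1/4
⇒ 3j(1 2 3; 0 0 0)² = 3/35, sgn -1
Racah Σ t=0..0: t=0:+1/24 = 1/24
⇒ 3j(1 2 3; 0 -2 2)² = 1/21, sgn -1
4πI² = N·(3j₀)²·(3jₘ)² = 3/7
I = +1·√(0.428571/4π) = 0.18467439

0.184674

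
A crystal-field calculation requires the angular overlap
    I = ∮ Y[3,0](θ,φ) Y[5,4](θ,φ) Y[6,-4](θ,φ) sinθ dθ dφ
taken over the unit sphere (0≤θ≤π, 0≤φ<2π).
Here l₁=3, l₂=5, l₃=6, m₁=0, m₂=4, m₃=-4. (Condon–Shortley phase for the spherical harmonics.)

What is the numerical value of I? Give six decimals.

Checks pass: Σm=0; 14 even; l₃=6∈[2,8].
(2·3+1)(2·5+1)(2·6+1) = 1001
Δ: 2! 4! 8! / 15! → 1/675675
sum: t=0:+1/8640 t=1:−1/2304 t=2:+1/8640 = -7/34560
3j²(3 5 6; 0 0 0) = Δ·Π!·Σ² = 7/429  (sign -1)
sum: t=1:−1/161280 t=2:+1/60480 = 1/96768
3j²(3 5 6; 0 4 -4) = Δ·Π!·Σ² = 15/1001  (sign +1)
combine: 4πI² = 1001·7/429·15/1001 = 35/143
take √, sign -1: I = -0.13956004

-0.139560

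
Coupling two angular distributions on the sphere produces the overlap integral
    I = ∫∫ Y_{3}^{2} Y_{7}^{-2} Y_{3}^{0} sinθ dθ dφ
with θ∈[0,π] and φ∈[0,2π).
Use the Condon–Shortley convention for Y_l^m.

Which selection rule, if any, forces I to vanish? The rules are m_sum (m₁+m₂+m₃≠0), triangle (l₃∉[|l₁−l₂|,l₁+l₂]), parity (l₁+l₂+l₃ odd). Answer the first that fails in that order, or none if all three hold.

triangle

m₁+m₂+m₃ = 2 − 2 + 0 = 0  ✓
triangle: |3−7|=4 ≤ l₃=3 ≤ 3+7=10  ✗
parity: l₁+l₂+l₃ = 13 is odd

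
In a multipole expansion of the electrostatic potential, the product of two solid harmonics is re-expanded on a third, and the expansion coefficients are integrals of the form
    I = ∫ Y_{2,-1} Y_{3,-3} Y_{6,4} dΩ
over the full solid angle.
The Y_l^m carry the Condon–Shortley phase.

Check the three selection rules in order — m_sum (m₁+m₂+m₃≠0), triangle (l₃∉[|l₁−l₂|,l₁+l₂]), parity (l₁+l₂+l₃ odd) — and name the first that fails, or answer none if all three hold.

Σmᵢ = 0  ✓
l₃∈[|l₁−l₂|,l₁+l₂]=[1,5], have l₃=6  ✗
Σlᵢ = 11 ⇒ odd

triangle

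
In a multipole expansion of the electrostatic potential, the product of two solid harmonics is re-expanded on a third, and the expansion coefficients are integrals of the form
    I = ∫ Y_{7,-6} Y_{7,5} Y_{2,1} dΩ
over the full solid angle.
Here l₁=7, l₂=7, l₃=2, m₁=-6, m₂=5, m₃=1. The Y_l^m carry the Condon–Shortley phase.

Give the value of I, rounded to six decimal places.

0.196071

Checks pass: Σm=0; 16 even; l₃=2∈[0,14].
(2·7+1)(2·7+1)(2·2+1) = 1125
Δ: 12! 2! 2! / 17! → 1/185640
sum: t=5:−1/2419200 t=6:+1/518400 t=7:−1/2419200 = 1/907200
3j²(7 7 2; 0 0 0) = Δ·Π!·Σ² = 56/3315  (sign +1)
sum: t=11:−1/79833600 t=12:+1/958003200 = -1/87091200
3j²(7 7 2; -6 5 1) = Δ·Π!·Σ² = 121/4760  (sign +1)
combine: 4πI² = 1125·56/3315·121/4760 = 1815/3757
take √, sign +1: I = 0.19607074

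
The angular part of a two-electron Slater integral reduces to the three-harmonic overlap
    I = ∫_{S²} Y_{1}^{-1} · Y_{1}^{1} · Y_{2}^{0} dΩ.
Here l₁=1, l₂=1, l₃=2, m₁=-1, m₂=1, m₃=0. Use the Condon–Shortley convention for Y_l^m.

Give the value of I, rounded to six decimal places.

m-sum 0 ✓  L=4 even ✓  0≤2≤2 ✓
Π(2lᵢ+1) = 3×3×5 = 45
triangle coeff Δ(1,1,2) = 1/30
Σ_t [0,0]: t=0:+1/1 = 1/1
(3j)²=2/15 [(1 1 2; 0 0 0)], sign=+1
Σ_t [0,0]: t=0:+1/4 = 1/4
(3j)²=1/30 [(1 1 2; -1 1 0)], sign=+1
⇒ 4πI² = 1/5
I = (+1)√(1/5/(4π)) = 0.12615663

0.126157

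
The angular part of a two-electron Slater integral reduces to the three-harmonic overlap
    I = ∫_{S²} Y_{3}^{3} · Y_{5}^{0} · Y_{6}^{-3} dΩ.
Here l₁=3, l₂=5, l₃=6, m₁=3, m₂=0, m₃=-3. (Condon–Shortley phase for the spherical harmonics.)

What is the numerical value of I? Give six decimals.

m-sum 0 ✓  L=14 even ✓  2≤6≤8 ✓
Π(2lᵢ+1) = 7×11×13 = 1001
triangle coeff Δ(3,5,6) = 1/675675
Σ_t [0,2]: t=0:+1/8640 t=1:−1/2304 t=2:+1/8640 = -7/34560
(3j)²=7/429 [(3 5 6; 0 0 0)], sign=-1
Σ_t [0,0]: t=0:+1/34560 = 1/34560
(3j)²=4/143 [(3 5 6; 3 0 -3)], sign=-1
⇒ 4πI² = 196/429
I = (+1)√(196/429/(4π)) = 0.19067531

0.190675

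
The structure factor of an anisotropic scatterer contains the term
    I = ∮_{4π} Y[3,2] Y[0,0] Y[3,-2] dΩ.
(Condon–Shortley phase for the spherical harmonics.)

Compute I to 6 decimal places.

m-sum 0 ✓  L=6 even ✓  3≤3≤3 ✓
Π(2lᵢ+1) = 7×1×7 = 49
triangle coeff Δ(3,0,3) = 1/7
Σ_t [0,0]: t=0:+1/36 = 1/36
(3j)²=1/7 [(3 0 3; 0 0 0)], sign=-1
Σ_t [0,0]: t=0:+1/120 = 1/120
(3j)²=1/7 [(3 0 3; 2 0 -2)], sign=-1
⇒ 4πI² = 1/1
I = (+1)√(1/1/(4π)) = 0.28209479

0.282095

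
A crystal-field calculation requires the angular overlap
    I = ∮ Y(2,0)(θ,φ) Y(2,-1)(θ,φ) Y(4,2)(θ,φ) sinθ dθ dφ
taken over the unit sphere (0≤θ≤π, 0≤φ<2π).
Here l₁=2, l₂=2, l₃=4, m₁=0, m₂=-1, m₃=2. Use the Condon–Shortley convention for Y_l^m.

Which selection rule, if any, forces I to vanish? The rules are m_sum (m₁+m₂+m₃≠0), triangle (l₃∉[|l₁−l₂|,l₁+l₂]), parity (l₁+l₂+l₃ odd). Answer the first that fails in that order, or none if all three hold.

azimuthal sum: 0 − 1 + 2 = 1  ✗
0 ≤ 4 ≤ 4 (triangle on l)
L = 2 + 2 + 4 = 8 (even)

m_sum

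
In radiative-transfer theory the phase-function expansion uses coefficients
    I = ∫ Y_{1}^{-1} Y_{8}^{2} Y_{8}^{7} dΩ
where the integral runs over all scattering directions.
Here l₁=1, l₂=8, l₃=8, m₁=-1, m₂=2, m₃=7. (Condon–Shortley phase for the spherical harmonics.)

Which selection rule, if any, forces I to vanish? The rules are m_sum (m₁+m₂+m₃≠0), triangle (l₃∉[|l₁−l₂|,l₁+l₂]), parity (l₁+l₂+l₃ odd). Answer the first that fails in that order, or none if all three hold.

Σmᵢ = 8  ✗
l₃∈[|l₁−l₂|,l₁+l₂]=[7,9], have l₃=8
Σlᵢ = 17 ⇒ odd

m_sum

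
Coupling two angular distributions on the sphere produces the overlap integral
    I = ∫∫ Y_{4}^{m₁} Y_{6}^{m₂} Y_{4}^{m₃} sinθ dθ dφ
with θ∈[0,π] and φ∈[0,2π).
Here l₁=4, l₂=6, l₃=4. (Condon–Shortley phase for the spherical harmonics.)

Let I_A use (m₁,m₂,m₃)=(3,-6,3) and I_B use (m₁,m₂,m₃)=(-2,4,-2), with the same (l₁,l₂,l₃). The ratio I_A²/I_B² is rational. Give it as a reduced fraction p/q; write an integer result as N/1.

11/6

Same 4,6,4: normalisation and zero-m 3j drop out of the ratio.
A: Δ: 6! 2! 6! / 15! → 1/1261260; sum: t=0:+1/518400 = 1/518400; 3j²(4 6 4; 3 -6 3) = Δ·Π!·Σ² = 7/195  (sign -1)
B: Δ: 6! 2! 6! / 15! → 1/1261260; sum: t=4:+1/69120 t=5:−1/14400 t=6:+1/69120 = -7/172800; 3j²(4 6 4; -2 4 -2) = Δ·Π!·Σ² = 14/715  (sign -1)
I_A²/I_B² = (7/195)/(14/715) = 11/6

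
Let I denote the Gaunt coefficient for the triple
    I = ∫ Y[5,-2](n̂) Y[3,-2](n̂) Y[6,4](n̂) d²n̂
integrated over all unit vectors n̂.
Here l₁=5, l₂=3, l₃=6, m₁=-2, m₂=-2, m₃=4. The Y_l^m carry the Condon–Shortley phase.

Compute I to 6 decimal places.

m-sum 0 ✓  L=14 even ✓  2≤6≤8 ✓
Π(2lᵢ+1) = 11×7×13 = 1001
triangle coeff Δ(5,3,6) = 1/675675
Σ_t [0,2]: t=0:+1/8640 t=1:−1/2304 t=2:+1/8640 = -7/34560
(3j)²=7/429 [(5 3 6; 0 0 0)], sign=-1
Σ_t [0,1]: t=0:+1/60480 t=1:−1/34560 = -1/80640
(3j)²=6/1001 [(5 3 6; -2 -2 4)], sign=-1
⇒ 4πI² = 14/143
I = (+1)√(14/143/(4π)) = 0.08826552

0.088266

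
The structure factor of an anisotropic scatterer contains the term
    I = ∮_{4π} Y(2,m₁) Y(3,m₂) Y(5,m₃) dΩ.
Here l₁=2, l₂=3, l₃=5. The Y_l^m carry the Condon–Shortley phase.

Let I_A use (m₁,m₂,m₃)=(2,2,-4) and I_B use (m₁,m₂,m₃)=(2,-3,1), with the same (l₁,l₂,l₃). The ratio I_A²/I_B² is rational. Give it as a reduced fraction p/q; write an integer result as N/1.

126/1

Same 2,3,5: normalisation and zero-m 3j drop out of the ratio.
A: Δ: 0! 4! 6! / 11! → 1/2310; sum: t=0:+1/2880 = 1/2880; 3j²(2 3 5; 2 2 -4) = Δ·Π!·Σ² = 3/55  (sign -1)
B: Δ: 0! 4! 6! / 11! → 1/2310; sum: t=0:+1/17280 = 1/17280; 3j²(2 3 5; 2 -3 1) = Δ·Π!·Σ² = 1/2310  (sign +1)
I_A²/I_B² = (3/55)/(1/2310) = 126/1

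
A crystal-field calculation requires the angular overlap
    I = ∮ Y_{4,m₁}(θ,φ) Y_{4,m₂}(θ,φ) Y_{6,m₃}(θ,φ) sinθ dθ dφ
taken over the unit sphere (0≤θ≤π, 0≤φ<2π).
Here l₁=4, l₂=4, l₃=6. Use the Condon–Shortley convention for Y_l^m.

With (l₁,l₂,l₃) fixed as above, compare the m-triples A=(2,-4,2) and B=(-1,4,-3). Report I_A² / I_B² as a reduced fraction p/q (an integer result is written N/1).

l's match ⇒ only the (l;m) 3-j factors differ between A and B.
A: triangle coeff Δ(4,4,6) = 1/1261260; Σ_t [0,0]: t=0:+1/69120 = 1/69120; (3j)²=4/429 [(4 4 6; 2 -4 2)], sign=+1
B: triangle coeff Δ(4,4,6) = 1/1261260; Σ_t [2,2]: t=2:+1/51840 = 1/51840; (3j)²=8/429 [(4 4 6; -1 4 -3)], sign=-1
I_A²/I_B² = (4/429)/(8/429) = 1/2

1/2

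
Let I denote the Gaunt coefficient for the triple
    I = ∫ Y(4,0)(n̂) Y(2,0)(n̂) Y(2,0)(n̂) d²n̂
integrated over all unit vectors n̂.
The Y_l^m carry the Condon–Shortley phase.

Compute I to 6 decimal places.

Checks pass: Σm=0; 8 even; l₃=2∈[2,6].
(2·4+1)(2·2+1)(2·2+1) = 225
Δ: 4! 4! 0! / 9! → 1/630
sum: t=2:+1/16 = 1/16
3j²(4 2 2; 0 0 0) = Δ·Π!·Σ² = 2/35  (sign +1)
(m-triple is (0,0,0) — same symbol as above.)
combine: 4πI² = 225·2/35·2/35 = 36/49
take √, sign +1: I = 0.24179554

0.241796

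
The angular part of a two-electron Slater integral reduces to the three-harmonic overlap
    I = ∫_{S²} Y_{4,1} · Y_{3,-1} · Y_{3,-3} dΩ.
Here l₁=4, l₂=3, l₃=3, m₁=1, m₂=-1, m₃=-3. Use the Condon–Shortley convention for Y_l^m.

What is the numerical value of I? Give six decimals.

0.000000

m-sum = 1 − 1 − 3 = -3 ≠ 0 ⇒ I = 0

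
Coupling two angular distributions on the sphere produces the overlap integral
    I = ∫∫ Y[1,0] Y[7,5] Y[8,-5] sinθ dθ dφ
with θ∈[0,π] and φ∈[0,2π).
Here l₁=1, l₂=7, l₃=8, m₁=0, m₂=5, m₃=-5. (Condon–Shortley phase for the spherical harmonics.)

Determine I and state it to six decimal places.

Rules hold: Σm=0, L=16 even, 6≤8≤8.
N = 3·15·17 = 765
Δ = 0!·2!·14!/17! = 1/2040
Racah Σ t=0..0: t=0:+1/25401600 = 1/25401600
⇒ 3j(1 7 8; 0 0 0)² = 8/255, sgn +1
Racah Σ t=0..0: t=0:+1/958003200 = 1/958003200
⇒ 3j(1 7 8; 0 5 -5)² = 13/680, sgn -1
4πI² = N·(3j₀)²·(3jₘ)² = 39/85
I = -1·√(0.458824/4π) = -0.19108118

-0.191081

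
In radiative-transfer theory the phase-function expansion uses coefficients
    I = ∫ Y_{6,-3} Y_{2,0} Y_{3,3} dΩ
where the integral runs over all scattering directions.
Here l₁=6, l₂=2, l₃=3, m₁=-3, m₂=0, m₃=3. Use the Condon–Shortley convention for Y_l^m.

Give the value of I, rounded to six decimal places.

0.000000

l₃=3 ∉ [4,8] — triangle fails ⇒ I = 0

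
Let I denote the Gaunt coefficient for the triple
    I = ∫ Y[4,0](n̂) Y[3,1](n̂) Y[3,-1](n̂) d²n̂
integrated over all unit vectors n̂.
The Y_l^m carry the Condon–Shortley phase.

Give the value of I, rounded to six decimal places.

-0.025645

Checks pass: Σm=0; 10 even; l₃=3∈[1,7].
(2·4+1)(2·3+1)(2·3+1) = 441
Δ: 4! 4! 2! / 11! → 1/34650
sum: t=1:−1/72 t=2:+1/16 t=3:−1/72 = 5/144
3j²(4 3 3; 0 0 0) = Δ·Π!·Σ² = 2/77  (sign -1)
sum: t=2:+1/32 t=3:−1/36 t=4:+1/1152 = 5/1152
3j²(4 3 3; 0 1 -1) = Δ·Π!·Σ² = 1/1386  (sign +1)
combine: 4πI² = 441·2/77·1/1386 = 1/121
take √, sign -1: I = -0.02564498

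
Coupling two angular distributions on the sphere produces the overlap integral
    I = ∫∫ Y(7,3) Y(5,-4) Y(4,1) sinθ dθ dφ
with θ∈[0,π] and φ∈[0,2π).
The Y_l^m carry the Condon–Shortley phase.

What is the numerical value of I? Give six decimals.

0.167813

Checks pass: Σm=0; 16 even; l₃=4∈[2,12].
(2·7+1)(2·5+1)(2·4+1) = 1485
Δ: 8! 6! 2! / 17! → 1/6126120
sum: t=3:−1/69120 t=4:+1/20736 t=5:−1/69120 = 1/51840
3j²(7 5 4; 0 0 0) = Δ·Π!·Σ² = 280/21879  (sign +1)
sum: t=0:+1/1935360 t=1:−1/362880 = -13/5806080
3j²(7 5 4; 3 -4 1) = Δ·Π!·Σ² = 195/10472  (sign +1)
combine: 4πI² = 1485·280/21879·195/10472 = 1125/3179
take √, sign +1: I = 0.16781318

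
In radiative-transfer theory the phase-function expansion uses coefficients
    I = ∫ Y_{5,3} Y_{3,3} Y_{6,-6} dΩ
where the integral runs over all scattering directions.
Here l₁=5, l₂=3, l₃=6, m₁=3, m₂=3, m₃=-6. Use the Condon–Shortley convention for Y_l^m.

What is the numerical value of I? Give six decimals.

-0.119512

Rules hold: Σm=0, L=14 even, 2≤6≤8.
N = 11·7·13 = 1001
Δ = 2!·8!·4!/15! = 1/675675
Racah Σ t=0..2: t=0:+1/8640 t=1:−1/2304 t=2:+1/8640 = -7/34560
⇒ 3j(5 3 6; 0 0 0)² = 7/429, sgn -1
Racah Σ t=2..2: t=2:+1/1935360 = 1/1935360
⇒ 3j(5 3 6; 3 3 -6)² = 1/91, sgn +1
4πI² = N·(3j₀)²·(3jₘ)² = 7/39
I = -1·√(0.179487/4π) = -0.11951207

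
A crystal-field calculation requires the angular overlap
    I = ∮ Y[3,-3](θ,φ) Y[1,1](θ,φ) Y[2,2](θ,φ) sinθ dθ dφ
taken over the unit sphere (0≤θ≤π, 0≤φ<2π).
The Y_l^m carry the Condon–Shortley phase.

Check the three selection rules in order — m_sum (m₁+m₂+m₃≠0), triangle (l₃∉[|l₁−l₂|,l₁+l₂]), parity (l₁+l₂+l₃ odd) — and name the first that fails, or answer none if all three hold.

none

Σmᵢ = 0  ✓
l₃∈[|l₁−l₂|,l₁+l₂]=[2,4], have l₃=2  ✓
Σlᵢ = 6 ⇒ even  ✓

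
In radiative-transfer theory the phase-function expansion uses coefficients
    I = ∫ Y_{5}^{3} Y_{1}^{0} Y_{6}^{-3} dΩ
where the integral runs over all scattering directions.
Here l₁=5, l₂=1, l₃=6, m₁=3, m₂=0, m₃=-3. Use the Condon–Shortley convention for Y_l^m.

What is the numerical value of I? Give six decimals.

m-sum 0 ✓  L=12 even ✓  4≤6≤6 ✓
Π(2lᵢ+1) = 11×3×13 = 429
triangle coeff Δ(5,1,6) = 1/858
Σ_t [0,0]: t=0:+1/14400 = 1/14400
(3j)²=6/143 [(5 1 6; 0 0 0)], sign=+1
Σ_t [0,0]: t=0:+1/80640 = 1/80640
(3j)²=9/286 [(5 1 6; 3 0 -3)], sign=-1
⇒ 4πI² = 81/143
I = (-1)√(81/143/(4π)) = -0.21230956

-0.212310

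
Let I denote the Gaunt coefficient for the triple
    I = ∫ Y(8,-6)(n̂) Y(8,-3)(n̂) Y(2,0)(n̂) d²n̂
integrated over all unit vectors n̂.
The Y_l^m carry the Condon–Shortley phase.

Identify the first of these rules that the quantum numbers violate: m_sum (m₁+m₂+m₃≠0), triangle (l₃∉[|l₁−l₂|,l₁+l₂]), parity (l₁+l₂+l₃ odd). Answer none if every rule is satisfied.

m_sum

azimuthal sum: -6 − 3 + 0 = -9  ✗
0 ≤ 2 ≤ 16 (triangle on l)
L = 8 + 8 + 2 = 18 (even)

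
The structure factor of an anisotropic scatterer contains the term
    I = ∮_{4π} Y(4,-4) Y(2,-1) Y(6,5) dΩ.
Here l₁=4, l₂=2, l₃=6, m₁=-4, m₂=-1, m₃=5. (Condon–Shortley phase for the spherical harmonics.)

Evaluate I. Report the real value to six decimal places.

-0.204295

Checks pass: Σm=0; 12 even; l₃=6∈[2,6].
(2·4+1)(2·2+1)(2·6+1) = 585
Δ: 0! 8! 4! / 13! → 1/6435
sum: t=0:+1/2304 = 1/2304
3j²(4 2 6; 0 0 0) = Δ·Π!·Σ² = 5/143  (sign +1)
sum: t=0:+1/241920 = 1/241920
3j²(4 2 6; -4 -1 5) = Δ·Π!·Σ² = 1/39  (sign -1)
combine: 4πI² = 585·5/143·1/39 = 75/143
take √, sign -1: I = -0.20429497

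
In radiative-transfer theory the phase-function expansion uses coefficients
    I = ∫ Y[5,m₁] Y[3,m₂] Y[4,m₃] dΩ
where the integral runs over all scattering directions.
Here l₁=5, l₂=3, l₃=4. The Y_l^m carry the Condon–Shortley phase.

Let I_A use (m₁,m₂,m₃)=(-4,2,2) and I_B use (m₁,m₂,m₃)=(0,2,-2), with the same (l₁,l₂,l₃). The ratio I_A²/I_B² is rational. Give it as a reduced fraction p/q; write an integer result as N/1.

7/10

Same 5,3,4: normalisation and zero-m 3j drop out of the ratio.
A: Δ: 4! 6! 2! / 13! → 1/180180; sum: t=3:−1/8640 t=4:+1/2880 = 1/4320; 3j²(5 3 4; -4 2 2) = Δ·Π!·Σ² = 8/429  (sign +1)
B: Δ: 4! 6! 2! / 13! → 1/180180; sum: t=3:−1/576 t=4:+1/2880 = -1/720; 3j²(5 3 4; 0 2 -2) = Δ·Π!·Σ² = 80/3003  (sign -1)
I_A²/I_B² = (8/429)/(80/3003) = 7/10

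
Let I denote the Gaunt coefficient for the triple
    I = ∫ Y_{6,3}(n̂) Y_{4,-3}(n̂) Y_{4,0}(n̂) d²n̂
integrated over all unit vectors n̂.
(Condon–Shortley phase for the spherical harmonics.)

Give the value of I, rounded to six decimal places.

0.123195

m-sum 0 ✓  L=14 even ✓  2≤4≤10 ✓
Π(2lᵢ+1) = 13×9×9 = 1053
triangle coeff Δ(6,4,4) = 1/1261260
Σ_t [2,4]: t=2:+1/4608 t=3:−1/1296 t=4:+1/4608 = -7/20736
(3j)²=20/1287 [(6 4 4; 0 0 0)], sign=-1
Σ_t [0,1]: t=0:+1/25920 t=1:−1/11520 = -1/20736
(3j)²=5/429 [(6 4 4; 3 -3 0)], sign=-1
⇒ 4πI² = 300/1573
I = (+1)√(300/1573/(4π)) = 0.12319450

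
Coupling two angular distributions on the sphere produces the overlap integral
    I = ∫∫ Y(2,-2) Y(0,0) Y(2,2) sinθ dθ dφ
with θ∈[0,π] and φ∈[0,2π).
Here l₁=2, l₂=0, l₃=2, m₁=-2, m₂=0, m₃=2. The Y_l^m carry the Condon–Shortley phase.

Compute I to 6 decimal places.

0.282095

m-sum 0 ✓  L=4 even ✓  2≤2≤2 ✓
Π(2lᵢ+1) = 5×1×5 = 25
triangle coeff Δ(2,0,2) = 1/5
Σ_t [0,0]: t=0:+1/4 = 1/4
(3j)²=1/5 [(2 0 2; 0 0 0)], sign=+1
Σ_t [0,0]: t=0:+1/24 = 1/24
(3j)²=1/5 [(2 0 2; -2 0 2)], sign=+1
⇒ 4πI² = 1/1
I = (+1)√(1/1/(4π)) = 0.28209479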